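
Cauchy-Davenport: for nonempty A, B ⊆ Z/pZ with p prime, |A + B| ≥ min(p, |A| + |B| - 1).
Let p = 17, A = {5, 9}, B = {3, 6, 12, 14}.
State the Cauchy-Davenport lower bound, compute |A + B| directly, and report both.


Cauchy-Davenport: |A + B| ≥ min(p, |A| + |B| - 1) for A, B nonempty in Z/pZ.
|A| = 2, |B| = 4, p = 17.
CD lower bound = min(17, 2 + 4 - 1) = min(17, 5) = 5.
Compute A + B mod 17 directly:
a = 5: 5+3=8, 5+6=11, 5+12=0, 5+14=2
a = 9: 9+3=12, 9+6=15, 9+12=4, 9+14=6
A + B = {0, 2, 4, 6, 8, 11, 12, 15}, so |A + B| = 8.
Verify: 8 ≥ 5? Yes ✓.

CD lower bound = 5, actual |A + B| = 8.


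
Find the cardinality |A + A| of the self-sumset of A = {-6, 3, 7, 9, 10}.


A + A = {a + a' : a, a' ∈ A}; |A| = 5.
General bounds: 2|A| - 1 ≤ |A + A| ≤ |A|(|A|+1)/2, i.e. 9 ≤ |A + A| ≤ 15.
Lower bound 2|A|-1 is attained iff A is an arithmetic progression.
Enumerate sums a + a' for a ≤ a' (symmetric, so this suffices):
a = -6: -6+-6=-12, -6+3=-3, -6+7=1, -6+9=3, -6+10=4
a = 3: 3+3=6, 3+7=10, 3+9=12, 3+10=13
a = 7: 7+7=14, 7+9=16, 7+10=17
a = 9: 9+9=18, 9+10=19
a = 10: 10+10=20
Distinct sums: {-12, -3, 1, 3, 4, 6, 10, 12, 13, 14, 16, 17, 18, 19, 20}
|A + A| = 15

|A + A| = 15


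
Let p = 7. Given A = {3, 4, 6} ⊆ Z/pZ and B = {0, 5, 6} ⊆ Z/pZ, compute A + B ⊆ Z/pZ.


Work in Z/7Z: reduce every sum a + b modulo 7.
Enumerate all 9 pairs:
a = 3: 3+0=3, 3+5=1, 3+6=2
a = 4: 4+0=4, 4+5=2, 4+6=3
a = 6: 6+0=6, 6+5=4, 6+6=5
Distinct residues collected: {1, 2, 3, 4, 5, 6}
|A + B| = 6 (out of 7 total residues).

A + B = {1, 2, 3, 4, 5, 6}


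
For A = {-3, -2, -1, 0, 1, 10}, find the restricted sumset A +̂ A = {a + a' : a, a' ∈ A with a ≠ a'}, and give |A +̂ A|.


Restricted sumset: A +̂ A = {a + a' : a ∈ A, a' ∈ A, a ≠ a'}.
Equivalently, take A + A and drop any sum 2a that is achievable ONLY as a + a for a ∈ A (i.e. sums representable only with equal summands).
Enumerate pairs (a, a') with a < a' (symmetric, so each unordered pair gives one sum; this covers all a ≠ a'):
  -3 + -2 = -5
  -3 + -1 = -4
  -3 + 0 = -3
  -3 + 1 = -2
  -3 + 10 = 7
  -2 + -1 = -3
  -2 + 0 = -2
  -2 + 1 = -1
  -2 + 10 = 8
  -1 + 0 = -1
  -1 + 1 = 0
  -1 + 10 = 9
  0 + 1 = 1
  0 + 10 = 10
  1 + 10 = 11
Collected distinct sums: {-5, -4, -3, -2, -1, 0, 1, 7, 8, 9, 10, 11}
|A +̂ A| = 12
(Reference bound: |A +̂ A| ≥ 2|A| - 3 for |A| ≥ 2, with |A| = 6 giving ≥ 9.)

|A +̂ A| = 12


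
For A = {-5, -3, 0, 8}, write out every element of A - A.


A - A = {a - a' : a, a' ∈ A}.
Compute a - a' for each ordered pair (a, a'):
a = -5: -5--5=0, -5--3=-2, -5-0=-5, -5-8=-13
a = -3: -3--5=2, -3--3=0, -3-0=-3, -3-8=-11
a = 0: 0--5=5, 0--3=3, 0-0=0, 0-8=-8
a = 8: 8--5=13, 8--3=11, 8-0=8, 8-8=0
Collecting distinct values (and noting 0 appears from a-a):
A - A = {-13, -11, -8, -5, -3, -2, 0, 2, 3, 5, 8, 11, 13}
|A - A| = 13

A - A = {-13, -11, -8, -5, -3, -2, 0, 2, 3, 5, 8, 11, 13}


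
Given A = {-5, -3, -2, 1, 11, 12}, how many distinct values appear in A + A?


A + A = {a + a' : a, a' ∈ A}; |A| = 6.
General bounds: 2|A| - 1 ≤ |A + A| ≤ |A|(|A|+1)/2, i.e. 11 ≤ |A + A| ≤ 21.
Lower bound 2|A|-1 is attained iff A is an arithmetic progression.
Enumerate sums a + a' for a ≤ a' (symmetric, so this suffices):
a = -5: -5+-5=-10, -5+-3=-8, -5+-2=-7, -5+1=-4, -5+11=6, -5+12=7
a = -3: -3+-3=-6, -3+-2=-5, -3+1=-2, -3+11=8, -3+12=9
a = -2: -2+-2=-4, -2+1=-1, -2+11=9, -2+12=10
a = 1: 1+1=2, 1+11=12, 1+12=13
a = 11: 11+11=22, 11+12=23
a = 12: 12+12=24
Distinct sums: {-10, -8, -7, -6, -5, -4, -2, -1, 2, 6, 7, 8, 9, 10, 12, 13, 22, 23, 24}
|A + A| = 19

|A + A| = 19


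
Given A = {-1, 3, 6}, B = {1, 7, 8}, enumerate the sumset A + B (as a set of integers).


A + B = {a + b : a ∈ A, b ∈ B}.
Enumerate all |A|·|B| = 3·3 = 9 pairs (a, b) and collect distinct sums.
a = -1: -1+1=0, -1+7=6, -1+8=7
a = 3: 3+1=4, 3+7=10, 3+8=11
a = 6: 6+1=7, 6+7=13, 6+8=14
Collecting distinct sums: A + B = {0, 4, 6, 7, 10, 11, 13, 14}
|A + B| = 8

A + B = {0, 4, 6, 7, 10, 11, 13, 14}


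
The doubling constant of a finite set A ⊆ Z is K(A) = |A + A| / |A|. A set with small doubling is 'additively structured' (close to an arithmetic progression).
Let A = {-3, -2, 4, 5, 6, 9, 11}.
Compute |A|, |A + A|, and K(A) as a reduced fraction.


|A| = 7.
Compute A + A by enumerating all 49 pairs.
A + A = {-6, -5, -4, 1, 2, 3, 4, 6, 7, 8, 9, 10, 11, 12, 13, 14, 15, 16, 17, 18, 20, 22}, so |A + A| = 22.
K = |A + A| / |A| = 22/7 (already in lowest terms) ≈ 3.1429.
Reference: AP of size 7 gives K = 13/7 ≈ 1.8571; a fully generic set of size 7 gives K ≈ 4.0000.

|A| = 7, |A + A| = 22, K = 22/7.


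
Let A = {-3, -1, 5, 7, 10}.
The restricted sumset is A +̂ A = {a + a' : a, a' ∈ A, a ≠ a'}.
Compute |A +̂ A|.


Restricted sumset: A +̂ A = {a + a' : a ∈ A, a' ∈ A, a ≠ a'}.
Equivalently, take A + A and drop any sum 2a that is achievable ONLY as a + a for a ∈ A (i.e. sums representable only with equal summands).
Enumerate pairs (a, a') with a < a' (symmetric, so each unordered pair gives one sum; this covers all a ≠ a'):
  -3 + -1 = -4
  -3 + 5 = 2
  -3 + 7 = 4
  -3 + 10 = 7
  -1 + 5 = 4
  -1 + 7 = 6
  -1 + 10 = 9
  5 + 7 = 12
  5 + 10 = 15
  7 + 10 = 17
Collected distinct sums: {-4, 2, 4, 6, 7, 9, 12, 15, 17}
|A +̂ A| = 9
(Reference bound: |A +̂ A| ≥ 2|A| - 3 for |A| ≥ 2, with |A| = 5 giving ≥ 7.)

|A +̂ A| = 9


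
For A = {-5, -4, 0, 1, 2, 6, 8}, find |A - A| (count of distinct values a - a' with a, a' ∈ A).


A - A = {a - a' : a, a' ∈ A}; |A| = 7.
Bounds: 2|A|-1 ≤ |A - A| ≤ |A|² - |A| + 1, i.e. 13 ≤ |A - A| ≤ 43.
Note: 0 ∈ A - A always (from a - a). The set is symmetric: if d ∈ A - A then -d ∈ A - A.
Enumerate nonzero differences d = a - a' with a > a' (then include -d):
Positive differences: {1, 2, 4, 5, 6, 7, 8, 10, 11, 12, 13}
Full difference set: {0} ∪ (positive diffs) ∪ (negative diffs).
|A - A| = 1 + 2·11 = 23 (matches direct enumeration: 23).

|A - A| = 23


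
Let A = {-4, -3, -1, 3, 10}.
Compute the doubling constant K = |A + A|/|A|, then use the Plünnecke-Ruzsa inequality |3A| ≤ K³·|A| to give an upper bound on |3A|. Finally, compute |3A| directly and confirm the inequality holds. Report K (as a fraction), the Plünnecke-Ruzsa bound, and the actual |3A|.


|A| = 5.
Step 1: Compute A + A by enumerating all 25 pairs.
A + A = {-8, -7, -6, -5, -4, -2, -1, 0, 2, 6, 7, 9, 13, 20}, so |A + A| = 14.
Step 2: Doubling constant K = |A + A|/|A| = 14/5 = 14/5 ≈ 2.8000.
Step 3: Plünnecke-Ruzsa gives |3A| ≤ K³·|A| = (2.8000)³ · 5 ≈ 109.7600.
Step 4: Compute 3A = A + A + A directly by enumerating all triples (a,b,c) ∈ A³; |3A| = 27.
Step 5: Check 27 ≤ 109.7600? Yes ✓.

K = 14/5, Plünnecke-Ruzsa bound K³|A| ≈ 109.7600, |3A| = 27, inequality holds.


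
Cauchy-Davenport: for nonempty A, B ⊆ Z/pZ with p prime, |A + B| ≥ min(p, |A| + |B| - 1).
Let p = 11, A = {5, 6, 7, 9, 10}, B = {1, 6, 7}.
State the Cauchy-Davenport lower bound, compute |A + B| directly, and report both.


Cauchy-Davenport: |A + B| ≥ min(p, |A| + |B| - 1) for A, B nonempty in Z/pZ.
|A| = 5, |B| = 3, p = 11.
CD lower bound = min(11, 5 + 3 - 1) = min(11, 7) = 7.
Compute A + B mod 11 directly:
a = 5: 5+1=6, 5+6=0, 5+7=1
a = 6: 6+1=7, 6+6=1, 6+7=2
a = 7: 7+1=8, 7+6=2, 7+7=3
a = 9: 9+1=10, 9+6=4, 9+7=5
a = 10: 10+1=0, 10+6=5, 10+7=6
A + B = {0, 1, 2, 3, 4, 5, 6, 7, 8, 10}, so |A + B| = 10.
Verify: 10 ≥ 7? Yes ✓.

CD lower bound = 7, actual |A + B| = 10.


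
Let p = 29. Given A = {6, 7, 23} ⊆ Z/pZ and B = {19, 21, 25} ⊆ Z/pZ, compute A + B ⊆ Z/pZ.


Work in Z/29Z: reduce every sum a + b modulo 29.
Enumerate all 9 pairs:
a = 6: 6+19=25, 6+21=27, 6+25=2
a = 7: 7+19=26, 7+21=28, 7+25=3
a = 23: 23+19=13, 23+21=15, 23+25=19
Distinct residues collected: {2, 3, 13, 15, 19, 25, 26, 27, 28}
|A + B| = 9 (out of 29 total residues).

A + B = {2, 3, 13, 15, 19, 25, 26, 27, 28}


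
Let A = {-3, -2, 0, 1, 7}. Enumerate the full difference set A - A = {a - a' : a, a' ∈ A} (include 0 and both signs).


A - A = {a - a' : a, a' ∈ A}.
Compute a - a' for each ordered pair (a, a'):
a = -3: -3--3=0, -3--2=-1, -3-0=-3, -3-1=-4, -3-7=-10
a = -2: -2--3=1, -2--2=0, -2-0=-2, -2-1=-3, -2-7=-9
a = 0: 0--3=3, 0--2=2, 0-0=0, 0-1=-1, 0-7=-7
a = 1: 1--3=4, 1--2=3, 1-0=1, 1-1=0, 1-7=-6
a = 7: 7--3=10, 7--2=9, 7-0=7, 7-1=6, 7-7=0
Collecting distinct values (and noting 0 appears from a-a):
A - A = {-10, -9, -7, -6, -4, -3, -2, -1, 0, 1, 2, 3, 4, 6, 7, 9, 10}
|A - A| = 17

A - A = {-10, -9, -7, -6, -4, -3, -2, -1, 0, 1, 2, 3, 4, 6, 7, 9, 10}


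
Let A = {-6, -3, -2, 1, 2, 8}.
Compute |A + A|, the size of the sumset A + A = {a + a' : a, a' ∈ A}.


A + A = {a + a' : a, a' ∈ A}; |A| = 6.
General bounds: 2|A| - 1 ≤ |A + A| ≤ |A|(|A|+1)/2, i.e. 11 ≤ |A + A| ≤ 21.
Lower bound 2|A|-1 is attained iff A is an arithmetic progression.
Enumerate sums a + a' for a ≤ a' (symmetric, so this suffices):
a = -6: -6+-6=-12, -6+-3=-9, -6+-2=-8, -6+1=-5, -6+2=-4, -6+8=2
a = -3: -3+-3=-6, -3+-2=-5, -3+1=-2, -3+2=-1, -3+8=5
a = -2: -2+-2=-4, -2+1=-1, -2+2=0, -2+8=6
a = 1: 1+1=2, 1+2=3, 1+8=9
a = 2: 2+2=4, 2+8=10
a = 8: 8+8=16
Distinct sums: {-12, -9, -8, -6, -5, -4, -2, -1, 0, 2, 3, 4, 5, 6, 9, 10, 16}
|A + A| = 17

|A + A| = 17


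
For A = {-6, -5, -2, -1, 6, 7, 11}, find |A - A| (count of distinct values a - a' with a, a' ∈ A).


A - A = {a - a' : a, a' ∈ A}; |A| = 7.
Bounds: 2|A|-1 ≤ |A - A| ≤ |A|² - |A| + 1, i.e. 13 ≤ |A - A| ≤ 43.
Note: 0 ∈ A - A always (from a - a). The set is symmetric: if d ∈ A - A then -d ∈ A - A.
Enumerate nonzero differences d = a - a' with a > a' (then include -d):
Positive differences: {1, 3, 4, 5, 7, 8, 9, 11, 12, 13, 16, 17}
Full difference set: {0} ∪ (positive diffs) ∪ (negative diffs).
|A - A| = 1 + 2·12 = 25 (matches direct enumeration: 25).

|A - A| = 25


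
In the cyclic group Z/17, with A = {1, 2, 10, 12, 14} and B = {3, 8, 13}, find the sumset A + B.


Work in Z/17Z: reduce every sum a + b modulo 17.
Enumerate all 15 pairs:
a = 1: 1+3=4, 1+8=9, 1+13=14
a = 2: 2+3=5, 2+8=10, 2+13=15
a = 10: 10+3=13, 10+8=1, 10+13=6
a = 12: 12+3=15, 12+8=3, 12+13=8
a = 14: 14+3=0, 14+8=5, 14+13=10
Distinct residues collected: {0, 1, 3, 4, 5, 6, 8, 9, 10, 13, 14, 15}
|A + B| = 12 (out of 17 total residues).

A + B = {0, 1, 3, 4, 5, 6, 8, 9, 10, 13, 14, 15}


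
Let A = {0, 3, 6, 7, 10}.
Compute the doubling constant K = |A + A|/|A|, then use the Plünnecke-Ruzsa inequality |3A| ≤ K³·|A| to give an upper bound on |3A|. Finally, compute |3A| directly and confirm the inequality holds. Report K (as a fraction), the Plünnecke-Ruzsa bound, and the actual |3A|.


|A| = 5.
Step 1: Compute A + A by enumerating all 25 pairs.
A + A = {0, 3, 6, 7, 9, 10, 12, 13, 14, 16, 17, 20}, so |A + A| = 12.
Step 2: Doubling constant K = |A + A|/|A| = 12/5 = 12/5 ≈ 2.4000.
Step 3: Plünnecke-Ruzsa gives |3A| ≤ K³·|A| = (2.4000)³ · 5 ≈ 69.1200.
Step 4: Compute 3A = A + A + A directly by enumerating all triples (a,b,c) ∈ A³; |3A| = 22.
Step 5: Check 22 ≤ 69.1200? Yes ✓.

K = 12/5, Plünnecke-Ruzsa bound K³|A| ≈ 69.1200, |3A| = 22, inequality holds.


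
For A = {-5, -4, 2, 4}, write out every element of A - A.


A - A = {a - a' : a, a' ∈ A}.
Compute a - a' for each ordered pair (a, a'):
a = -5: -5--5=0, -5--4=-1, -5-2=-7, -5-4=-9
a = -4: -4--5=1, -4--4=0, -4-2=-6, -4-4=-8
a = 2: 2--5=7, 2--4=6, 2-2=0, 2-4=-2
a = 4: 4--5=9, 4--4=8, 4-2=2, 4-4=0
Collecting distinct values (and noting 0 appears from a-a):
A - A = {-9, -8, -7, -6, -2, -1, 0, 1, 2, 6, 7, 8, 9}
|A - A| = 13

A - A = {-9, -8, -7, -6, -2, -1, 0, 1, 2, 6, 7, 8, 9}


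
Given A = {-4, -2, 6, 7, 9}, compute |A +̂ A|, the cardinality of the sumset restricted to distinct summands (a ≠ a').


Restricted sumset: A +̂ A = {a + a' : a ∈ A, a' ∈ A, a ≠ a'}.
Equivalently, take A + A and drop any sum 2a that is achievable ONLY as a + a for a ∈ A (i.e. sums representable only with equal summands).
Enumerate pairs (a, a') with a < a' (symmetric, so each unordered pair gives one sum; this covers all a ≠ a'):
  -4 + -2 = -6
  -4 + 6 = 2
  -4 + 7 = 3
  -4 + 9 = 5
  -2 + 6 = 4
  -2 + 7 = 5
  -2 + 9 = 7
  6 + 7 = 13
  6 + 9 = 15
  7 + 9 = 16
Collected distinct sums: {-6, 2, 3, 4, 5, 7, 13, 15, 16}
|A +̂ A| = 9
(Reference bound: |A +̂ A| ≥ 2|A| - 3 for |A| ≥ 2, with |A| = 5 giving ≥ 7.)

|A +̂ A| = 9


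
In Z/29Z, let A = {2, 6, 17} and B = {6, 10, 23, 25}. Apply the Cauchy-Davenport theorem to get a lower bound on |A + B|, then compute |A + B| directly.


Cauchy-Davenport: |A + B| ≥ min(p, |A| + |B| - 1) for A, B nonempty in Z/pZ.
|A| = 3, |B| = 4, p = 29.
CD lower bound = min(29, 3 + 4 - 1) = min(29, 6) = 6.
Compute A + B mod 29 directly:
a = 2: 2+6=8, 2+10=12, 2+23=25, 2+25=27
a = 6: 6+6=12, 6+10=16, 6+23=0, 6+25=2
a = 17: 17+6=23, 17+10=27, 17+23=11, 17+25=13
A + B = {0, 2, 8, 11, 12, 13, 16, 23, 25, 27}, so |A + B| = 10.
Verify: 10 ≥ 6? Yes ✓.

CD lower bound = 6, actual |A + B| = 10.


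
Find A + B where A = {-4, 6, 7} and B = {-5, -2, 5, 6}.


A + B = {a + b : a ∈ A, b ∈ B}.
Enumerate all |A|·|B| = 3·4 = 12 pairs (a, b) and collect distinct sums.
a = -4: -4+-5=-9, -4+-2=-6, -4+5=1, -4+6=2
a = 6: 6+-5=1, 6+-2=4, 6+5=11, 6+6=12
a = 7: 7+-5=2, 7+-2=5, 7+5=12, 7+6=13
Collecting distinct sums: A + B = {-9, -6, 1, 2, 4, 5, 11, 12, 13}
|A + B| = 9

A + B = {-9, -6, 1, 2, 4, 5, 11, 12, 13}


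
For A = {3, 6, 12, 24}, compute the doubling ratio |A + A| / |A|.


|A| = 4.
Compute A + A by enumerating all 16 pairs.
A + A = {6, 9, 12, 15, 18, 24, 27, 30, 36, 48}, so |A + A| = 10.
K = |A + A| / |A| = 10/4 = 5/2 ≈ 2.5000.
Reference: AP of size 4 gives K = 7/4 ≈ 1.7500; a fully generic set of size 4 gives K ≈ 2.5000.

|A| = 4, |A + A| = 10, K = 10/4 = 5/2.


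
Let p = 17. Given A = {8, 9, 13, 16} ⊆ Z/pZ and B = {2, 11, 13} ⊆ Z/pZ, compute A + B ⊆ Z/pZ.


Work in Z/17Z: reduce every sum a + b modulo 17.
Enumerate all 12 pairs:
a = 8: 8+2=10, 8+11=2, 8+13=4
a = 9: 9+2=11, 9+11=3, 9+13=5
a = 13: 13+2=15, 13+11=7, 13+13=9
a = 16: 16+2=1, 16+11=10, 16+13=12
Distinct residues collected: {1, 2, 3, 4, 5, 7, 9, 10, 11, 12, 15}
|A + B| = 11 (out of 17 total residues).

A + B = {1, 2, 3, 4, 5, 7, 9, 10, 11, 12, 15}


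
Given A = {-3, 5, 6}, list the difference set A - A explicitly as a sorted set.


A - A = {a - a' : a, a' ∈ A}.
Compute a - a' for each ordered pair (a, a'):
a = -3: -3--3=0, -3-5=-8, -3-6=-9
a = 5: 5--3=8, 5-5=0, 5-6=-1
a = 6: 6--3=9, 6-5=1, 6-6=0
Collecting distinct values (and noting 0 appears from a-a):
A - A = {-9, -8, -1, 0, 1, 8, 9}
|A - A| = 7

A - A = {-9, -8, -1, 0, 1, 8, 9}


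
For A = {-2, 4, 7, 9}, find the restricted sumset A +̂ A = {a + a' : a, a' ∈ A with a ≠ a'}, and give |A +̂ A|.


Restricted sumset: A +̂ A = {a + a' : a ∈ A, a' ∈ A, a ≠ a'}.
Equivalently, take A + A and drop any sum 2a that is achievable ONLY as a + a for a ∈ A (i.e. sums representable only with equal summands).
Enumerate pairs (a, a') with a < a' (symmetric, so each unordered pair gives one sum; this covers all a ≠ a'):
  -2 + 4 = 2
  -2 + 7 = 5
  -2 + 9 = 7
  4 + 7 = 11
  4 + 9 = 13
  7 + 9 = 16
Collected distinct sums: {2, 5, 7, 11, 13, 16}
|A +̂ A| = 6
(Reference bound: |A +̂ A| ≥ 2|A| - 3 for |A| ≥ 2, with |A| = 4 giving ≥ 5.)

|A +̂ A| = 6


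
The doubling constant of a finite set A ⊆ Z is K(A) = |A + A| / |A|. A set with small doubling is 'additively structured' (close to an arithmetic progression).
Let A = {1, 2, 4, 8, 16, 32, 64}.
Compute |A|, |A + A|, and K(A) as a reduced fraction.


|A| = 7.
Compute A + A by enumerating all 49 pairs.
A + A = {2, 3, 4, 5, 6, 8, 9, 10, 12, 16, 17, 18, 20, 24, 32, 33, 34, 36, 40, 48, 64, 65, 66, 68, 72, 80, 96, 128}, so |A + A| = 28.
K = |A + A| / |A| = 28/7 = 4/1 ≈ 4.0000.
Reference: AP of size 7 gives K = 13/7 ≈ 1.8571; a fully generic set of size 7 gives K ≈ 4.0000.

|A| = 7, |A + A| = 28, K = 28/7 = 4/1.


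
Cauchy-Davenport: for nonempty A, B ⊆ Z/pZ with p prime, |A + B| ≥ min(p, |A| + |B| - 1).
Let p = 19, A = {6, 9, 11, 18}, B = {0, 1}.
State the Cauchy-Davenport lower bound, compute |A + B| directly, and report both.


Cauchy-Davenport: |A + B| ≥ min(p, |A| + |B| - 1) for A, B nonempty in Z/pZ.
|A| = 4, |B| = 2, p = 19.
CD lower bound = min(19, 4 + 2 - 1) = min(19, 5) = 5.
Compute A + B mod 19 directly:
a = 6: 6+0=6, 6+1=7
a = 9: 9+0=9, 9+1=10
a = 11: 11+0=11, 11+1=12
a = 18: 18+0=18, 18+1=0
A + B = {0, 6, 7, 9, 10, 11, 12, 18}, so |A + B| = 8.
Verify: 8 ≥ 5? Yes ✓.

CD lower bound = 5, actual |A + B| = 8.


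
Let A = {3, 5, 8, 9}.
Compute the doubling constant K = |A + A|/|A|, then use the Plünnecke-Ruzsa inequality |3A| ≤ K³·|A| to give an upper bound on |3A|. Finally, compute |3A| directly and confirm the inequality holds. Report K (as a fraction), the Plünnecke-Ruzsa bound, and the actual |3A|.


|A| = 4.
Step 1: Compute A + A by enumerating all 16 pairs.
A + A = {6, 8, 10, 11, 12, 13, 14, 16, 17, 18}, so |A + A| = 10.
Step 2: Doubling constant K = |A + A|/|A| = 10/4 = 10/4 ≈ 2.5000.
Step 3: Plünnecke-Ruzsa gives |3A| ≤ K³·|A| = (2.5000)³ · 4 ≈ 62.5000.
Step 4: Compute 3A = A + A + A directly by enumerating all triples (a,b,c) ∈ A³; |3A| = 17.
Step 5: Check 17 ≤ 62.5000? Yes ✓.

K = 10/4, Plünnecke-Ruzsa bound K³|A| ≈ 62.5000, |3A| = 17, inequality holds.


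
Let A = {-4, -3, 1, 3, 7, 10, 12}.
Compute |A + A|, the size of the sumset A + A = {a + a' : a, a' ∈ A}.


A + A = {a + a' : a, a' ∈ A}; |A| = 7.
General bounds: 2|A| - 1 ≤ |A + A| ≤ |A|(|A|+1)/2, i.e. 13 ≤ |A + A| ≤ 28.
Lower bound 2|A|-1 is attained iff A is an arithmetic progression.
Enumerate sums a + a' for a ≤ a' (symmetric, so this suffices):
a = -4: -4+-4=-8, -4+-3=-7, -4+1=-3, -4+3=-1, -4+7=3, -4+10=6, -4+12=8
a = -3: -3+-3=-6, -3+1=-2, -3+3=0, -3+7=4, -3+10=7, -3+12=9
a = 1: 1+1=2, 1+3=4, 1+7=8, 1+10=11, 1+12=13
a = 3: 3+3=6, 3+7=10, 3+10=13, 3+12=15
a = 7: 7+7=14, 7+10=17, 7+12=19
a = 10: 10+10=20, 10+12=22
a = 12: 12+12=24
Distinct sums: {-8, -7, -6, -3, -2, -1, 0, 2, 3, 4, 6, 7, 8, 9, 10, 11, 13, 14, 15, 17, 19, 20, 22, 24}
|A + A| = 24

|A + A| = 24


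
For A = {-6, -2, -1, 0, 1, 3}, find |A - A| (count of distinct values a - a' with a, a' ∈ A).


A - A = {a - a' : a, a' ∈ A}; |A| = 6.
Bounds: 2|A|-1 ≤ |A - A| ≤ |A|² - |A| + 1, i.e. 11 ≤ |A - A| ≤ 31.
Note: 0 ∈ A - A always (from a - a). The set is symmetric: if d ∈ A - A then -d ∈ A - A.
Enumerate nonzero differences d = a - a' with a > a' (then include -d):
Positive differences: {1, 2, 3, 4, 5, 6, 7, 9}
Full difference set: {0} ∪ (positive diffs) ∪ (negative diffs).
|A - A| = 1 + 2·8 = 17 (matches direct enumeration: 17).

|A - A| = 17


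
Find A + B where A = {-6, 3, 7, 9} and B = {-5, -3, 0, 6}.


A + B = {a + b : a ∈ A, b ∈ B}.
Enumerate all |A|·|B| = 4·4 = 16 pairs (a, b) and collect distinct sums.
a = -6: -6+-5=-11, -6+-3=-9, -6+0=-6, -6+6=0
a = 3: 3+-5=-2, 3+-3=0, 3+0=3, 3+6=9
a = 7: 7+-5=2, 7+-3=4, 7+0=7, 7+6=13
a = 9: 9+-5=4, 9+-3=6, 9+0=9, 9+6=15
Collecting distinct sums: A + B = {-11, -9, -6, -2, 0, 2, 3, 4, 6, 7, 9, 13, 15}
|A + B| = 13

A + B = {-11, -9, -6, -2, 0, 2, 3, 4, 6, 7, 9, 13, 15}


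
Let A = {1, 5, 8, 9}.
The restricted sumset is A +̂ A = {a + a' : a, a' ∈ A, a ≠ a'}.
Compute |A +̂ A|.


Restricted sumset: A +̂ A = {a + a' : a ∈ A, a' ∈ A, a ≠ a'}.
Equivalently, take A + A and drop any sum 2a that is achievable ONLY as a + a for a ∈ A (i.e. sums representable only with equal summands).
Enumerate pairs (a, a') with a < a' (symmetric, so each unordered pair gives one sum; this covers all a ≠ a'):
  1 + 5 = 6
  1 + 8 = 9
  1 + 9 = 10
  5 + 8 = 13
  5 + 9 = 14
  8 + 9 = 17
Collected distinct sums: {6, 9, 10, 13, 14, 17}
|A +̂ A| = 6
(Reference bound: |A +̂ A| ≥ 2|A| - 3 for |A| ≥ 2, with |A| = 4 giving ≥ 5.)

|A +̂ A| = 6


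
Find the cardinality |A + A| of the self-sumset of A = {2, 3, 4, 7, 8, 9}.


A + A = {a + a' : a, a' ∈ A}; |A| = 6.
General bounds: 2|A| - 1 ≤ |A + A| ≤ |A|(|A|+1)/2, i.e. 11 ≤ |A + A| ≤ 21.
Lower bound 2|A|-1 is attained iff A is an arithmetic progression.
Enumerate sums a + a' for a ≤ a' (symmetric, so this suffices):
a = 2: 2+2=4, 2+3=5, 2+4=6, 2+7=9, 2+8=10, 2+9=11
a = 3: 3+3=6, 3+4=7, 3+7=10, 3+8=11, 3+9=12
a = 4: 4+4=8, 4+7=11, 4+8=12, 4+9=13
a = 7: 7+7=14, 7+8=15, 7+9=16
a = 8: 8+8=16, 8+9=17
a = 9: 9+9=18
Distinct sums: {4, 5, 6, 7, 8, 9, 10, 11, 12, 13, 14, 15, 16, 17, 18}
|A + A| = 15

|A + A| = 15


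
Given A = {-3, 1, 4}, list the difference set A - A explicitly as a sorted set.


A - A = {a - a' : a, a' ∈ A}.
Compute a - a' for each ordered pair (a, a'):
a = -3: -3--3=0, -3-1=-4, -3-4=-7
a = 1: 1--3=4, 1-1=0, 1-4=-3
a = 4: 4--3=7, 4-1=3, 4-4=0
Collecting distinct values (and noting 0 appears from a-a):
A - A = {-7, -4, -3, 0, 3, 4, 7}
|A - A| = 7

A - A = {-7, -4, -3, 0, 3, 4, 7}


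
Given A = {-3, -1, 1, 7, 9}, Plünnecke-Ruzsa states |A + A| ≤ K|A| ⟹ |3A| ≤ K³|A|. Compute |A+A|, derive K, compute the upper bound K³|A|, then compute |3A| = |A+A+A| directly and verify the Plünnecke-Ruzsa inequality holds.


|A| = 5.
Step 1: Compute A + A by enumerating all 25 pairs.
A + A = {-6, -4, -2, 0, 2, 4, 6, 8, 10, 14, 16, 18}, so |A + A| = 12.
Step 2: Doubling constant K = |A + A|/|A| = 12/5 = 12/5 ≈ 2.4000.
Step 3: Plünnecke-Ruzsa gives |3A| ≤ K³·|A| = (2.4000)³ · 5 ≈ 69.1200.
Step 4: Compute 3A = A + A + A directly by enumerating all triples (a,b,c) ∈ A³; |3A| = 19.
Step 5: Check 19 ≤ 69.1200? Yes ✓.

K = 12/5, Plünnecke-Ruzsa bound K³|A| ≈ 69.1200, |3A| = 19, inequality holds.


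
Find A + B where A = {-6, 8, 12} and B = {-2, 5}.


A + B = {a + b : a ∈ A, b ∈ B}.
Enumerate all |A|·|B| = 3·2 = 6 pairs (a, b) and collect distinct sums.
a = -6: -6+-2=-8, -6+5=-1
a = 8: 8+-2=6, 8+5=13
a = 12: 12+-2=10, 12+5=17
Collecting distinct sums: A + B = {-8, -1, 6, 10, 13, 17}
|A + B| = 6

A + B = {-8, -1, 6, 10, 13, 17}


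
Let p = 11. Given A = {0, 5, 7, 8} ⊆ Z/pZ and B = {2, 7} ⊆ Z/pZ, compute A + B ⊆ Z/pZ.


Work in Z/11Z: reduce every sum a + b modulo 11.
Enumerate all 8 pairs:
a = 0: 0+2=2, 0+7=7
a = 5: 5+2=7, 5+7=1
a = 7: 7+2=9, 7+7=3
a = 8: 8+2=10, 8+7=4
Distinct residues collected: {1, 2, 3, 4, 7, 9, 10}
|A + B| = 7 (out of 11 total residues).

A + B = {1, 2, 3, 4, 7, 9, 10}


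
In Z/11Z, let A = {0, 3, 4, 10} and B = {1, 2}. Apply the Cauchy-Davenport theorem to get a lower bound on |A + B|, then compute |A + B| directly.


Cauchy-Davenport: |A + B| ≥ min(p, |A| + |B| - 1) for A, B nonempty in Z/pZ.
|A| = 4, |B| = 2, p = 11.
CD lower bound = min(11, 4 + 2 - 1) = min(11, 5) = 5.
Compute A + B mod 11 directly:
a = 0: 0+1=1, 0+2=2
a = 3: 3+1=4, 3+2=5
a = 4: 4+1=5, 4+2=6
a = 10: 10+1=0, 10+2=1
A + B = {0, 1, 2, 4, 5, 6}, so |A + B| = 6.
Verify: 6 ≥ 5? Yes ✓.

CD lower bound = 5, actual |A + B| = 6.


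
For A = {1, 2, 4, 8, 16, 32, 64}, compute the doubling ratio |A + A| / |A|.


|A| = 7.
Compute A + A by enumerating all 49 pairs.
A + A = {2, 3, 4, 5, 6, 8, 9, 10, 12, 16, 17, 18, 20, 24, 32, 33, 34, 36, 40, 48, 64, 65, 66, 68, 72, 80, 96, 128}, so |A + A| = 28.
K = |A + A| / |A| = 28/7 = 4/1 ≈ 4.0000.
Reference: AP of size 7 gives K = 13/7 ≈ 1.8571; a fully generic set of size 7 gives K ≈ 4.0000.

|A| = 7, |A + A| = 28, K = 28/7 = 4/1.


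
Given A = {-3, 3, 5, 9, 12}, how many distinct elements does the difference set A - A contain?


A - A = {a - a' : a, a' ∈ A}; |A| = 5.
Bounds: 2|A|-1 ≤ |A - A| ≤ |A|² - |A| + 1, i.e. 9 ≤ |A - A| ≤ 21.
Note: 0 ∈ A - A always (from a - a). The set is symmetric: if d ∈ A - A then -d ∈ A - A.
Enumerate nonzero differences d = a - a' with a > a' (then include -d):
Positive differences: {2, 3, 4, 6, 7, 8, 9, 12, 15}
Full difference set: {0} ∪ (positive diffs) ∪ (negative diffs).
|A - A| = 1 + 2·9 = 19 (matches direct enumeration: 19).

|A - A| = 19


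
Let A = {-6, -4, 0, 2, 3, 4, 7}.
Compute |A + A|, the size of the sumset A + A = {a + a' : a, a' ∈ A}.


A + A = {a + a' : a, a' ∈ A}; |A| = 7.
General bounds: 2|A| - 1 ≤ |A + A| ≤ |A|(|A|+1)/2, i.e. 13 ≤ |A + A| ≤ 28.
Lower bound 2|A|-1 is attained iff A is an arithmetic progression.
Enumerate sums a + a' for a ≤ a' (symmetric, so this suffices):
a = -6: -6+-6=-12, -6+-4=-10, -6+0=-6, -6+2=-4, -6+3=-3, -6+4=-2, -6+7=1
a = -4: -4+-4=-8, -4+0=-4, -4+2=-2, -4+3=-1, -4+4=0, -4+7=3
a = 0: 0+0=0, 0+2=2, 0+3=3, 0+4=4, 0+7=7
a = 2: 2+2=4, 2+3=5, 2+4=6, 2+7=9
a = 3: 3+3=6, 3+4=7, 3+7=10
a = 4: 4+4=8, 4+7=11
a = 7: 7+7=14
Distinct sums: {-12, -10, -8, -6, -4, -3, -2, -1, 0, 1, 2, 3, 4, 5, 6, 7, 8, 9, 10, 11, 14}
|A + A| = 21

|A + A| = 21


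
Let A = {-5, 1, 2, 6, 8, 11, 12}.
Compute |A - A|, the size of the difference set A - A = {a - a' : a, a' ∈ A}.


A - A = {a - a' : a, a' ∈ A}; |A| = 7.
Bounds: 2|A|-1 ≤ |A - A| ≤ |A|² - |A| + 1, i.e. 13 ≤ |A - A| ≤ 43.
Note: 0 ∈ A - A always (from a - a). The set is symmetric: if d ∈ A - A then -d ∈ A - A.
Enumerate nonzero differences d = a - a' with a > a' (then include -d):
Positive differences: {1, 2, 3, 4, 5, 6, 7, 9, 10, 11, 13, 16, 17}
Full difference set: {0} ∪ (positive diffs) ∪ (negative diffs).
|A - A| = 1 + 2·13 = 27 (matches direct enumeration: 27).

|A - A| = 27


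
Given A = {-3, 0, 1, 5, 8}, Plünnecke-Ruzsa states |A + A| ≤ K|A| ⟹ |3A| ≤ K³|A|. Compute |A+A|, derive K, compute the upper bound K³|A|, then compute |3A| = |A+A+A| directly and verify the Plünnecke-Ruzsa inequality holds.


|A| = 5.
Step 1: Compute A + A by enumerating all 25 pairs.
A + A = {-6, -3, -2, 0, 1, 2, 5, 6, 8, 9, 10, 13, 16}, so |A + A| = 13.
Step 2: Doubling constant K = |A + A|/|A| = 13/5 = 13/5 ≈ 2.6000.
Step 3: Plünnecke-Ruzsa gives |3A| ≤ K³·|A| = (2.6000)³ · 5 ≈ 87.8800.
Step 4: Compute 3A = A + A + A directly by enumerating all triples (a,b,c) ∈ A³; |3A| = 25.
Step 5: Check 25 ≤ 87.8800? Yes ✓.

K = 13/5, Plünnecke-Ruzsa bound K³|A| ≈ 87.8800, |3A| = 25, inequality holds.


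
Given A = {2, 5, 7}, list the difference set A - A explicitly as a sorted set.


A - A = {a - a' : a, a' ∈ A}.
Compute a - a' for each ordered pair (a, a'):
a = 2: 2-2=0, 2-5=-3, 2-7=-5
a = 5: 5-2=3, 5-5=0, 5-7=-2
a = 7: 7-2=5, 7-5=2, 7-7=0
Collecting distinct values (and noting 0 appears from a-a):
A - A = {-5, -3, -2, 0, 2, 3, 5}
|A - A| = 7

A - A = {-5, -3, -2, 0, 2, 3, 5}


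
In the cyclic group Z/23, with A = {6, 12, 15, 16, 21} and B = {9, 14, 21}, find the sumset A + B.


Work in Z/23Z: reduce every sum a + b modulo 23.
Enumerate all 15 pairs:
a = 6: 6+9=15, 6+14=20, 6+21=4
a = 12: 12+9=21, 12+14=3, 12+21=10
a = 15: 15+9=1, 15+14=6, 15+21=13
a = 16: 16+9=2, 16+14=7, 16+21=14
a = 21: 21+9=7, 21+14=12, 21+21=19
Distinct residues collected: {1, 2, 3, 4, 6, 7, 10, 12, 13, 14, 15, 19, 20, 21}
|A + B| = 14 (out of 23 total residues).

A + B = {1, 2, 3, 4, 6, 7, 10, 12, 13, 14, 15, 19, 20, 21}


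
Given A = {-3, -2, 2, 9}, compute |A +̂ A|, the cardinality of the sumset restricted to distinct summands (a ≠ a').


Restricted sumset: A +̂ A = {a + a' : a ∈ A, a' ∈ A, a ≠ a'}.
Equivalently, take A + A and drop any sum 2a that is achievable ONLY as a + a for a ∈ A (i.e. sums representable only with equal summands).
Enumerate pairs (a, a') with a < a' (symmetric, so each unordered pair gives one sum; this covers all a ≠ a'):
  -3 + -2 = -5
  -3 + 2 = -1
  -3 + 9 = 6
  -2 + 2 = 0
  -2 + 9 = 7
  2 + 9 = 11
Collected distinct sums: {-5, -1, 0, 6, 7, 11}
|A +̂ A| = 6
(Reference bound: |A +̂ A| ≥ 2|A| - 3 for |A| ≥ 2, with |A| = 4 giving ≥ 5.)

|A +̂ A| = 6


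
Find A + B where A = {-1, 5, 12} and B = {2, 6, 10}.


A + B = {a + b : a ∈ A, b ∈ B}.
Enumerate all |A|·|B| = 3·3 = 9 pairs (a, b) and collect distinct sums.
a = -1: -1+2=1, -1+6=5, -1+10=9
a = 5: 5+2=7, 5+6=11, 5+10=15
a = 12: 12+2=14, 12+6=18, 12+10=22
Collecting distinct sums: A + B = {1, 5, 7, 9, 11, 14, 15, 18, 22}
|A + B| = 9

A + B = {1, 5, 7, 9, 11, 14, 15, 18, 22}


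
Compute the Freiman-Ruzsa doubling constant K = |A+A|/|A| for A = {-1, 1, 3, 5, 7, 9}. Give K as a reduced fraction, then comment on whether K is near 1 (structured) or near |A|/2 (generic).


|A| = 6.
Compute A + A by enumerating all 36 pairs.
A + A = {-2, 0, 2, 4, 6, 8, 10, 12, 14, 16, 18}, so |A + A| = 11.
K = |A + A| / |A| = 11/6 (already in lowest terms) ≈ 1.8333.
Reference: AP of size 6 gives K = 11/6 ≈ 1.8333; a fully generic set of size 6 gives K ≈ 3.5000.

|A| = 6, |A + A| = 11, K = 11/6.


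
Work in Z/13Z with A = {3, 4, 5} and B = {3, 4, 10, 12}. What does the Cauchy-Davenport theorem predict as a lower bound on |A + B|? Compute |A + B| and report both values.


Cauchy-Davenport: |A + B| ≥ min(p, |A| + |B| - 1) for A, B nonempty in Z/pZ.
|A| = 3, |B| = 4, p = 13.
CD lower bound = min(13, 3 + 4 - 1) = min(13, 6) = 6.
Compute A + B mod 13 directly:
a = 3: 3+3=6, 3+4=7, 3+10=0, 3+12=2
a = 4: 4+3=7, 4+4=8, 4+10=1, 4+12=3
a = 5: 5+3=8, 5+4=9, 5+10=2, 5+12=4
A + B = {0, 1, 2, 3, 4, 6, 7, 8, 9}, so |A + B| = 9.
Verify: 9 ≥ 6? Yes ✓.

CD lower bound = 6, actual |A + B| = 9.


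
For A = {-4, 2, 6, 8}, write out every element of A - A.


A - A = {a - a' : a, a' ∈ A}.
Compute a - a' for each ordered pair (a, a'):
a = -4: -4--4=0, -4-2=-6, -4-6=-10, -4-8=-12
a = 2: 2--4=6, 2-2=0, 2-6=-4, 2-8=-6
a = 6: 6--4=10, 6-2=4, 6-6=0, 6-8=-2
a = 8: 8--4=12, 8-2=6, 8-6=2, 8-8=0
Collecting distinct values (and noting 0 appears from a-a):
A - A = {-12, -10, -6, -4, -2, 0, 2, 4, 6, 10, 12}
|A - A| = 11

A - A = {-12, -10, -6, -4, -2, 0, 2, 4, 6, 10, 12}


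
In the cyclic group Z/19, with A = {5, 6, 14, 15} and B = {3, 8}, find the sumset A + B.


Work in Z/19Z: reduce every sum a + b modulo 19.
Enumerate all 8 pairs:
a = 5: 5+3=8, 5+8=13
a = 6: 6+3=9, 6+8=14
a = 14: 14+3=17, 14+8=3
a = 15: 15+3=18, 15+8=4
Distinct residues collected: {3, 4, 8, 9, 13, 14, 17, 18}
|A + B| = 8 (out of 19 total residues).

A + B = {3, 4, 8, 9, 13, 14, 17, 18}


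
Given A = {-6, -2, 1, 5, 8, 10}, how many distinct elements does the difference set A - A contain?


A - A = {a - a' : a, a' ∈ A}; |A| = 6.
Bounds: 2|A|-1 ≤ |A - A| ≤ |A|² - |A| + 1, i.e. 11 ≤ |A - A| ≤ 31.
Note: 0 ∈ A - A always (from a - a). The set is symmetric: if d ∈ A - A then -d ∈ A - A.
Enumerate nonzero differences d = a - a' with a > a' (then include -d):
Positive differences: {2, 3, 4, 5, 7, 9, 10, 11, 12, 14, 16}
Full difference set: {0} ∪ (positive diffs) ∪ (negative diffs).
|A - A| = 1 + 2·11 = 23 (matches direct enumeration: 23).

|A - A| = 23


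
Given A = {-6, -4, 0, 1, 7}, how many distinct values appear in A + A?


A + A = {a + a' : a, a' ∈ A}; |A| = 5.
General bounds: 2|A| - 1 ≤ |A + A| ≤ |A|(|A|+1)/2, i.e. 9 ≤ |A + A| ≤ 15.
Lower bound 2|A|-1 is attained iff A is an arithmetic progression.
Enumerate sums a + a' for a ≤ a' (symmetric, so this suffices):
a = -6: -6+-6=-12, -6+-4=-10, -6+0=-6, -6+1=-5, -6+7=1
a = -4: -4+-4=-8, -4+0=-4, -4+1=-3, -4+7=3
a = 0: 0+0=0, 0+1=1, 0+7=7
a = 1: 1+1=2, 1+7=8
a = 7: 7+7=14
Distinct sums: {-12, -10, -8, -6, -5, -4, -3, 0, 1, 2, 3, 7, 8, 14}
|A + A| = 14

|A + A| = 14


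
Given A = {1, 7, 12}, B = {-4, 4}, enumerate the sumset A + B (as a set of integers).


A + B = {a + b : a ∈ A, b ∈ B}.
Enumerate all |A|·|B| = 3·2 = 6 pairs (a, b) and collect distinct sums.
a = 1: 1+-4=-3, 1+4=5
a = 7: 7+-4=3, 7+4=11
a = 12: 12+-4=8, 12+4=16
Collecting distinct sums: A + B = {-3, 3, 5, 8, 11, 16}
|A + B| = 6

A + B = {-3, 3, 5, 8, 11, 16}


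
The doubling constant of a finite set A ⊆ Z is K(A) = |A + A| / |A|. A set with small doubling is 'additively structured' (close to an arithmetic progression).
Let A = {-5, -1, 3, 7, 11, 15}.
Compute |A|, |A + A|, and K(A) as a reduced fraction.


|A| = 6.
Compute A + A by enumerating all 36 pairs.
A + A = {-10, -6, -2, 2, 6, 10, 14, 18, 22, 26, 30}, so |A + A| = 11.
K = |A + A| / |A| = 11/6 (already in lowest terms) ≈ 1.8333.
Reference: AP of size 6 gives K = 11/6 ≈ 1.8333; a fully generic set of size 6 gives K ≈ 3.5000.

|A| = 6, |A + A| = 11, K = 11/6.


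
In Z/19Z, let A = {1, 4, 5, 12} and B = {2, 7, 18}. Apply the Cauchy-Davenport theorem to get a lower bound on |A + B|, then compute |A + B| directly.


Cauchy-Davenport: |A + B| ≥ min(p, |A| + |B| - 1) for A, B nonempty in Z/pZ.
|A| = 4, |B| = 3, p = 19.
CD lower bound = min(19, 4 + 3 - 1) = min(19, 6) = 6.
Compute A + B mod 19 directly:
a = 1: 1+2=3, 1+7=8, 1+18=0
a = 4: 4+2=6, 4+7=11, 4+18=3
a = 5: 5+2=7, 5+7=12, 5+18=4
a = 12: 12+2=14, 12+7=0, 12+18=11
A + B = {0, 3, 4, 6, 7, 8, 11, 12, 14}, so |A + B| = 9.
Verify: 9 ≥ 6? Yes ✓.

CD lower bound = 6, actual |A + B| = 9.


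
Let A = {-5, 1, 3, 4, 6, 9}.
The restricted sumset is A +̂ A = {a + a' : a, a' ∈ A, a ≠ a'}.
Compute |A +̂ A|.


Restricted sumset: A +̂ A = {a + a' : a ∈ A, a' ∈ A, a ≠ a'}.
Equivalently, take A + A and drop any sum 2a that is achievable ONLY as a + a for a ∈ A (i.e. sums representable only with equal summands).
Enumerate pairs (a, a') with a < a' (symmetric, so each unordered pair gives one sum; this covers all a ≠ a'):
  -5 + 1 = -4
  -5 + 3 = -2
  -5 + 4 = -1
  -5 + 6 = 1
  -5 + 9 = 4
  1 + 3 = 4
  1 + 4 = 5
  1 + 6 = 7
  1 + 9 = 10
  3 + 4 = 7
  3 + 6 = 9
  3 + 9 = 12
  4 + 6 = 10
  4 + 9 = 13
  6 + 9 = 15
Collected distinct sums: {-4, -2, -1, 1, 4, 5, 7, 9, 10, 12, 13, 15}
|A +̂ A| = 12
(Reference bound: |A +̂ A| ≥ 2|A| - 3 for |A| ≥ 2, with |A| = 6 giving ≥ 9.)

|A +̂ A| = 12


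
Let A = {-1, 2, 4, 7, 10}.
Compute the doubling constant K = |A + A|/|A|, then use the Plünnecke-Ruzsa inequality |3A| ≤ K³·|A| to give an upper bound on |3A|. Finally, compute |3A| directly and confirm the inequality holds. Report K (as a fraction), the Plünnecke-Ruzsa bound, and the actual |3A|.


|A| = 5.
Step 1: Compute A + A by enumerating all 25 pairs.
A + A = {-2, 1, 3, 4, 6, 8, 9, 11, 12, 14, 17, 20}, so |A + A| = 12.
Step 2: Doubling constant K = |A + A|/|A| = 12/5 = 12/5 ≈ 2.4000.
Step 3: Plünnecke-Ruzsa gives |3A| ≤ K³·|A| = (2.4000)³ · 5 ≈ 69.1200.
Step 4: Compute 3A = A + A + A directly by enumerating all triples (a,b,c) ∈ A³; |3A| = 22.
Step 5: Check 22 ≤ 69.1200? Yes ✓.

K = 12/5, Plünnecke-Ruzsa bound K³|A| ≈ 69.1200, |3A| = 22, inequality holds.


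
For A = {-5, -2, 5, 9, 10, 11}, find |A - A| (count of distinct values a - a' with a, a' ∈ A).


A - A = {a - a' : a, a' ∈ A}; |A| = 6.
Bounds: 2|A|-1 ≤ |A - A| ≤ |A|² - |A| + 1, i.e. 11 ≤ |A - A| ≤ 31.
Note: 0 ∈ A - A always (from a - a). The set is symmetric: if d ∈ A - A then -d ∈ A - A.
Enumerate nonzero differences d = a - a' with a > a' (then include -d):
Positive differences: {1, 2, 3, 4, 5, 6, 7, 10, 11, 12, 13, 14, 15, 16}
Full difference set: {0} ∪ (positive diffs) ∪ (negative diffs).
|A - A| = 1 + 2·14 = 29 (matches direct enumeration: 29).

|A - A| = 29


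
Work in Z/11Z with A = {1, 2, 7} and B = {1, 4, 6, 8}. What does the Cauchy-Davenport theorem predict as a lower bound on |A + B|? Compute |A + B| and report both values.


Cauchy-Davenport: |A + B| ≥ min(p, |A| + |B| - 1) for A, B nonempty in Z/pZ.
|A| = 3, |B| = 4, p = 11.
CD lower bound = min(11, 3 + 4 - 1) = min(11, 6) = 6.
Compute A + B mod 11 directly:
a = 1: 1+1=2, 1+4=5, 1+6=7, 1+8=9
a = 2: 2+1=3, 2+4=6, 2+6=8, 2+8=10
a = 7: 7+1=8, 7+4=0, 7+6=2, 7+8=4
A + B = {0, 2, 3, 4, 5, 6, 7, 8, 9, 10}, so |A + B| = 10.
Verify: 10 ≥ 6? Yes ✓.

CD lower bound = 6, actual |A + B| = 10.


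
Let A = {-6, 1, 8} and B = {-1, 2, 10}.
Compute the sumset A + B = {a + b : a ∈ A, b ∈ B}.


A + B = {a + b : a ∈ A, b ∈ B}.
Enumerate all |A|·|B| = 3·3 = 9 pairs (a, b) and collect distinct sums.
a = -6: -6+-1=-7, -6+2=-4, -6+10=4
a = 1: 1+-1=0, 1+2=3, 1+10=11
a = 8: 8+-1=7, 8+2=10, 8+10=18
Collecting distinct sums: A + B = {-7, -4, 0, 3, 4, 7, 10, 11, 18}
|A + B| = 9

A + B = {-7, -4, 0, 3, 4, 7, 10, 11, 18}


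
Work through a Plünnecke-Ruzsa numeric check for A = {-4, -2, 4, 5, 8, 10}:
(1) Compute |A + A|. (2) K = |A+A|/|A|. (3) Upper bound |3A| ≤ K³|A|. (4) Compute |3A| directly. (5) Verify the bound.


|A| = 6.
Step 1: Compute A + A by enumerating all 36 pairs.
A + A = {-8, -6, -4, 0, 1, 2, 3, 4, 6, 8, 9, 10, 12, 13, 14, 15, 16, 18, 20}, so |A + A| = 19.
Step 2: Doubling constant K = |A + A|/|A| = 19/6 = 19/6 ≈ 3.1667.
Step 3: Plünnecke-Ruzsa gives |3A| ≤ K³·|A| = (3.1667)³ · 6 ≈ 190.5278.
Step 4: Compute 3A = A + A + A directly by enumerating all triples (a,b,c) ∈ A³; |3A| = 36.
Step 5: Check 36 ≤ 190.5278? Yes ✓.

K = 19/6, Plünnecke-Ruzsa bound K³|A| ≈ 190.5278, |3A| = 36, inequality holds.


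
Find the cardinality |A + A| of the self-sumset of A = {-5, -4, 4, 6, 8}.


A + A = {a + a' : a, a' ∈ A}; |A| = 5.
General bounds: 2|A| - 1 ≤ |A + A| ≤ |A|(|A|+1)/2, i.e. 9 ≤ |A + A| ≤ 15.
Lower bound 2|A|-1 is attained iff A is an arithmetic progression.
Enumerate sums a + a' for a ≤ a' (symmetric, so this suffices):
a = -5: -5+-5=-10, -5+-4=-9, -5+4=-1, -5+6=1, -5+8=3
a = -4: -4+-4=-8, -4+4=0, -4+6=2, -4+8=4
a = 4: 4+4=8, 4+6=10, 4+8=12
a = 6: 6+6=12, 6+8=14
a = 8: 8+8=16
Distinct sums: {-10, -9, -8, -1, 0, 1, 2, 3, 4, 8, 10, 12, 14, 16}
|A + A| = 14

|A + A| = 14


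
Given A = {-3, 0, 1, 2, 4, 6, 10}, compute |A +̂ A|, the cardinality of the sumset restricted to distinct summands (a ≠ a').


Restricted sumset: A +̂ A = {a + a' : a ∈ A, a' ∈ A, a ≠ a'}.
Equivalently, take A + A and drop any sum 2a that is achievable ONLY as a + a for a ∈ A (i.e. sums representable only with equal summands).
Enumerate pairs (a, a') with a < a' (symmetric, so each unordered pair gives one sum; this covers all a ≠ a'):
  -3 + 0 = -3
  -3 + 1 = -2
  -3 + 2 = -1
  -3 + 4 = 1
  -3 + 6 = 3
  -3 + 10 = 7
  0 + 1 = 1
  0 + 2 = 2
  0 + 4 = 4
  0 + 6 = 6
  0 + 10 = 10
  1 + 2 = 3
  1 + 4 = 5
  1 + 6 = 7
  1 + 10 = 11
  2 + 4 = 6
  2 + 6 = 8
  2 + 10 = 12
  4 + 6 = 10
  4 + 10 = 14
  6 + 10 = 16
Collected distinct sums: {-3, -2, -1, 1, 2, 3, 4, 5, 6, 7, 8, 10, 11, 12, 14, 16}
|A +̂ A| = 16
(Reference bound: |A +̂ A| ≥ 2|A| - 3 for |A| ≥ 2, with |A| = 7 giving ≥ 11.)

|A +̂ A| = 16


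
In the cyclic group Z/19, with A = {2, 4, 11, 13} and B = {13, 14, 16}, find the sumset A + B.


Work in Z/19Z: reduce every sum a + b modulo 19.
Enumerate all 12 pairs:
a = 2: 2+13=15, 2+14=16, 2+16=18
a = 4: 4+13=17, 4+14=18, 4+16=1
a = 11: 11+13=5, 11+14=6, 11+16=8
a = 13: 13+13=7, 13+14=8, 13+16=10
Distinct residues collected: {1, 5, 6, 7, 8, 10, 15, 16, 17, 18}
|A + B| = 10 (out of 19 total residues).

A + B = {1, 5, 6, 7, 8, 10, 15, 16, 17, 18}


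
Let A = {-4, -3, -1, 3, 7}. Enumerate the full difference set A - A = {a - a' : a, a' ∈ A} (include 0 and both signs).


A - A = {a - a' : a, a' ∈ A}.
Compute a - a' for each ordered pair (a, a'):
a = -4: -4--4=0, -4--3=-1, -4--1=-3, -4-3=-7, -4-7=-11
a = -3: -3--4=1, -3--3=0, -3--1=-2, -3-3=-6, -3-7=-10
a = -1: -1--4=3, -1--3=2, -1--1=0, -1-3=-4, -1-7=-8
a = 3: 3--4=7, 3--3=6, 3--1=4, 3-3=0, 3-7=-4
a = 7: 7--4=11, 7--3=10, 7--1=8, 7-3=4, 7-7=0
Collecting distinct values (and noting 0 appears from a-a):
A - A = {-11, -10, -8, -7, -6, -4, -3, -2, -1, 0, 1, 2, 3, 4, 6, 7, 8, 10, 11}
|A - A| = 19

A - A = {-11, -10, -8, -7, -6, -4, -3, -2, -1, 0, 1, 2, 3, 4, 6, 7, 8, 10, 11}


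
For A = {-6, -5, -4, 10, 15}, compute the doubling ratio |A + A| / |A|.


|A| = 5.
Compute A + A by enumerating all 25 pairs.
A + A = {-12, -11, -10, -9, -8, 4, 5, 6, 9, 10, 11, 20, 25, 30}, so |A + A| = 14.
K = |A + A| / |A| = 14/5 (already in lowest terms) ≈ 2.8000.
Reference: AP of size 5 gives K = 9/5 ≈ 1.8000; a fully generic set of size 5 gives K ≈ 3.0000.

|A| = 5, |A + A| = 14, K = 14/5.


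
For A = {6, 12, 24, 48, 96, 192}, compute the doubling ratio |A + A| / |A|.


|A| = 6.
Compute A + A by enumerating all 36 pairs.
A + A = {12, 18, 24, 30, 36, 48, 54, 60, 72, 96, 102, 108, 120, 144, 192, 198, 204, 216, 240, 288, 384}, so |A + A| = 21.
K = |A + A| / |A| = 21/6 = 7/2 ≈ 3.5000.
Reference: AP of size 6 gives K = 11/6 ≈ 1.8333; a fully generic set of size 6 gives K ≈ 3.5000.

|A| = 6, |A + A| = 21, K = 21/6 = 7/2.
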